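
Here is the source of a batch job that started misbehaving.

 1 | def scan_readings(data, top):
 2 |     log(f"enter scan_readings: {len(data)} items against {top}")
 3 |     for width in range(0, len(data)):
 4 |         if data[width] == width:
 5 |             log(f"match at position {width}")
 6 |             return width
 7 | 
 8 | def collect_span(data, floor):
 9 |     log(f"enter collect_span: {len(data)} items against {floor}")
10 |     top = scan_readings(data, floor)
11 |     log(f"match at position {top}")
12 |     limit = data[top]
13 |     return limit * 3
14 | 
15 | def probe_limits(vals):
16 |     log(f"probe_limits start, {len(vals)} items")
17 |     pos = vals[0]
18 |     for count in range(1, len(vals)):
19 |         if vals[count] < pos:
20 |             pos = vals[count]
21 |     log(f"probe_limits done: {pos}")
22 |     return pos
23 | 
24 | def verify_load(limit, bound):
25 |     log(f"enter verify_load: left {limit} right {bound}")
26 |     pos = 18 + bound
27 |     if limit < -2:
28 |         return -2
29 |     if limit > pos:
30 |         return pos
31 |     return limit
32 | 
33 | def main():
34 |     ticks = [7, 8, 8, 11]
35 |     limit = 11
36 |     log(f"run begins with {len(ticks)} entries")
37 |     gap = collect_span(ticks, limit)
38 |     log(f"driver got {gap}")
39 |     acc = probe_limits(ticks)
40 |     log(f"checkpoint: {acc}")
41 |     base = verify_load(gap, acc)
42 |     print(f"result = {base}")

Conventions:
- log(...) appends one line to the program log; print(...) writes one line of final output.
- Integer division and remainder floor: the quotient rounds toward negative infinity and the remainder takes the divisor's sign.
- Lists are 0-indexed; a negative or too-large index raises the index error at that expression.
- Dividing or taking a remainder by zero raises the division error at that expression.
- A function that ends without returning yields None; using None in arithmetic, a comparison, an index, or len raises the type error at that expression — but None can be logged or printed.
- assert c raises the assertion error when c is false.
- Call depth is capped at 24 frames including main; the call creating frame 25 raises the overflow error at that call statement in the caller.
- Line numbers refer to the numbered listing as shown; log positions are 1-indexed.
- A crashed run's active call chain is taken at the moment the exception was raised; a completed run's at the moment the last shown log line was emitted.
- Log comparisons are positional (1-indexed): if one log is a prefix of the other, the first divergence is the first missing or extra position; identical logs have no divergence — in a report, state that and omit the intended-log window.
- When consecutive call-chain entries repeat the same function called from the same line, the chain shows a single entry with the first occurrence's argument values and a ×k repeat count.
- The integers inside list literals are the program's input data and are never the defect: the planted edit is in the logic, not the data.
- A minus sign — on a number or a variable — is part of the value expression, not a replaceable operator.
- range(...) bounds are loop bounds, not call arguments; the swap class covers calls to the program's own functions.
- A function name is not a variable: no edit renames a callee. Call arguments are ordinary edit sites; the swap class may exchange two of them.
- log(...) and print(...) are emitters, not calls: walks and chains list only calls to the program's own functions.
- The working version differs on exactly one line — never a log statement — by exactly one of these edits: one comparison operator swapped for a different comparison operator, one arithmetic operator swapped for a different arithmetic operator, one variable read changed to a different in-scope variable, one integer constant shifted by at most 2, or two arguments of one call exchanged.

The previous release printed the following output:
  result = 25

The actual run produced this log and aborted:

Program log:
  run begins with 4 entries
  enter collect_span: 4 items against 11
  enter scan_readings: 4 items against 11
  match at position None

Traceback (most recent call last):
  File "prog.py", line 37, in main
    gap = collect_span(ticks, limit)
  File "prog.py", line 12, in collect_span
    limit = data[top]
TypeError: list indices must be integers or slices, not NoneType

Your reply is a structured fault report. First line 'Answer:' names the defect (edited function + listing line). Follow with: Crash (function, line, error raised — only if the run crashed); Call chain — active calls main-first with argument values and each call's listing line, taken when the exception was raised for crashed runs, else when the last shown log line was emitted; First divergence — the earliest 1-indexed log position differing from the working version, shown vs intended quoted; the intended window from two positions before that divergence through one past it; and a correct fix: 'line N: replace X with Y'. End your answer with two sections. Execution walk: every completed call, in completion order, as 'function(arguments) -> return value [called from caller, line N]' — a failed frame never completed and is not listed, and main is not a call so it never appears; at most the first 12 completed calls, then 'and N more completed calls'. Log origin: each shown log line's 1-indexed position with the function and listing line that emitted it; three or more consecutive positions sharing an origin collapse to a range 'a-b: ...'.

Answer: the defect is in scan_readings at line 4.
The tell: Log line 4 is where behavior first shows: 'match at position None' appears instead of 'match at position 3'.
Crash: collect_span, line 12, TypeError.
Call chain: main -> collect_span([7, 8, 8, 11], 11) (called at line 37).
First divergence: position 4 — the shown line 'match at position None' should read 'match at position 3'.
Intended log window:
  2: enter collect_span: 4 items against 11
  3: enter scan_readings: 4 items against 11
  4: match at position 3
  5: match at position 3
Execution walk:
  scan_readings([7, 8, 8, 11], 11) -> None  [called from collect_span, line 10]
Origin of each log line:
  1 — main, line 36
  2 — collect_span, line 9
  3 — scan_readings, line 2
  4 — collect_span, line 11
A correct fix: line 4: replace `data[width] == width` with `data[width] == top`.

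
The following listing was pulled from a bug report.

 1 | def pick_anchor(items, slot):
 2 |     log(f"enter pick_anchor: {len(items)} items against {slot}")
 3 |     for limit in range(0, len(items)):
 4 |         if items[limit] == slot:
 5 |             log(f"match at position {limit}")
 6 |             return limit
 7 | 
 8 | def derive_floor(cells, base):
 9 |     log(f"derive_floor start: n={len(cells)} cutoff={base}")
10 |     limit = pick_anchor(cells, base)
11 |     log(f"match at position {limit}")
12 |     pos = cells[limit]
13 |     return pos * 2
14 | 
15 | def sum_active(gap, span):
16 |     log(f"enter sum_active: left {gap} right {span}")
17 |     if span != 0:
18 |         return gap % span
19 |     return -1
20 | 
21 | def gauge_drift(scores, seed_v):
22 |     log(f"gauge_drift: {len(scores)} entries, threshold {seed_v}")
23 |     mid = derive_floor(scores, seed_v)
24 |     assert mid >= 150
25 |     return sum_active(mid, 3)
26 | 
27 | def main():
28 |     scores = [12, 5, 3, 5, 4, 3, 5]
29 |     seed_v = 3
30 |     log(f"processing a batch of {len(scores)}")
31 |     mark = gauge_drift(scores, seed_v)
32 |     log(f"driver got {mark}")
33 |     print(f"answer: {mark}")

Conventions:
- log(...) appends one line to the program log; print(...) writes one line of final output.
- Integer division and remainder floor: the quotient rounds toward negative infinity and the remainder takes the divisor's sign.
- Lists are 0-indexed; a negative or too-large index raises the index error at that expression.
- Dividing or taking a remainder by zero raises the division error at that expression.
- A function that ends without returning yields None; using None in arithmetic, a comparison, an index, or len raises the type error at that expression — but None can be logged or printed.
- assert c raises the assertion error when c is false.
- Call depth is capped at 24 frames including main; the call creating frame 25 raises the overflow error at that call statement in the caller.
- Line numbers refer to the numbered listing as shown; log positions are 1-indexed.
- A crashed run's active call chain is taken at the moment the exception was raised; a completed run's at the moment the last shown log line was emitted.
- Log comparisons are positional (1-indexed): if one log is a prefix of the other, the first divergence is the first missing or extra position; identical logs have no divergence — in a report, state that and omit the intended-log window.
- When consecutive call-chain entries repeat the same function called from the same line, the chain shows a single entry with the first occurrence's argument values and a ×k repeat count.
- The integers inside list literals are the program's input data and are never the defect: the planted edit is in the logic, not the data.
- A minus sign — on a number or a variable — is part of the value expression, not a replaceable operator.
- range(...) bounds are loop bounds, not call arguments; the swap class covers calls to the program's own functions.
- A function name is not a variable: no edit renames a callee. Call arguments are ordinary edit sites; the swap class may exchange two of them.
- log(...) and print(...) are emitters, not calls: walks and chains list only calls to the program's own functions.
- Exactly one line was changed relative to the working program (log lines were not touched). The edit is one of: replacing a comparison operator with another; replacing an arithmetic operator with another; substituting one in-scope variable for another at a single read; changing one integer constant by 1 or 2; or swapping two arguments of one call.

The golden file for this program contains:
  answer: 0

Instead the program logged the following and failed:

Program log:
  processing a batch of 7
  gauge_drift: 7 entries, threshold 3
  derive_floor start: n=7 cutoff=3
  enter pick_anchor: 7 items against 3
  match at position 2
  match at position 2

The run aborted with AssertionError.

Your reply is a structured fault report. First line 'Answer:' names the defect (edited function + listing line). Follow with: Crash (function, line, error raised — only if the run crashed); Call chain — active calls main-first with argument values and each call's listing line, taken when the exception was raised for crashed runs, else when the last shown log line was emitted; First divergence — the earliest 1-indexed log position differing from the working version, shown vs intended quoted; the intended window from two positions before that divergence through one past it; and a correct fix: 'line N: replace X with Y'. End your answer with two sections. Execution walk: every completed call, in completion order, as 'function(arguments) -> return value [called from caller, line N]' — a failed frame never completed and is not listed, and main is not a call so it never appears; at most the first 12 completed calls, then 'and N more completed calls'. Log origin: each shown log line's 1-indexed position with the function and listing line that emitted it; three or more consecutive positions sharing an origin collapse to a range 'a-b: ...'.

Answer: the defect is in gauge_drift at line 24.
Core observation: Only 6 log lines were emitted before the run died; the intended continuation was 'enter sum_active: left 6 right 3'.
Crash: gauge_drift, line 24, AssertionError.
Call chain: main -> gauge_drift([12, 5, 3, 5, 4, 3, 5], 3) (called at line 31).
First divergence: position 7 — after 6 matching lines the faulty run goes silent; intended next line 'enter sum_active: left 6 right 3'.
Intended log window:
  5: match at position 2
  6: match at position 2
  7: enter sum_active: left 6 right 3
  8: driver got 0
Execution walk:
  pick_anchor([12, 5, 3, 5, 4, 3, 5], 3) -> 2  [called from derive_floor, line 10]
  derive_floor([12, 5, 3, 5, 4, 3, 5], 3) -> 6  [called from gauge_drift, line 23]
Log origins:
  1: logged in main at line 30
  2: logged in gauge_drift at line 22
  3: logged in derive_floor at line 9
  4: logged in pick_anchor at line 2
  5: logged in pick_anchor at line 5
  6: logged in derive_floor at line 11
A correct fix: line 24: replace `>=` with `<=`.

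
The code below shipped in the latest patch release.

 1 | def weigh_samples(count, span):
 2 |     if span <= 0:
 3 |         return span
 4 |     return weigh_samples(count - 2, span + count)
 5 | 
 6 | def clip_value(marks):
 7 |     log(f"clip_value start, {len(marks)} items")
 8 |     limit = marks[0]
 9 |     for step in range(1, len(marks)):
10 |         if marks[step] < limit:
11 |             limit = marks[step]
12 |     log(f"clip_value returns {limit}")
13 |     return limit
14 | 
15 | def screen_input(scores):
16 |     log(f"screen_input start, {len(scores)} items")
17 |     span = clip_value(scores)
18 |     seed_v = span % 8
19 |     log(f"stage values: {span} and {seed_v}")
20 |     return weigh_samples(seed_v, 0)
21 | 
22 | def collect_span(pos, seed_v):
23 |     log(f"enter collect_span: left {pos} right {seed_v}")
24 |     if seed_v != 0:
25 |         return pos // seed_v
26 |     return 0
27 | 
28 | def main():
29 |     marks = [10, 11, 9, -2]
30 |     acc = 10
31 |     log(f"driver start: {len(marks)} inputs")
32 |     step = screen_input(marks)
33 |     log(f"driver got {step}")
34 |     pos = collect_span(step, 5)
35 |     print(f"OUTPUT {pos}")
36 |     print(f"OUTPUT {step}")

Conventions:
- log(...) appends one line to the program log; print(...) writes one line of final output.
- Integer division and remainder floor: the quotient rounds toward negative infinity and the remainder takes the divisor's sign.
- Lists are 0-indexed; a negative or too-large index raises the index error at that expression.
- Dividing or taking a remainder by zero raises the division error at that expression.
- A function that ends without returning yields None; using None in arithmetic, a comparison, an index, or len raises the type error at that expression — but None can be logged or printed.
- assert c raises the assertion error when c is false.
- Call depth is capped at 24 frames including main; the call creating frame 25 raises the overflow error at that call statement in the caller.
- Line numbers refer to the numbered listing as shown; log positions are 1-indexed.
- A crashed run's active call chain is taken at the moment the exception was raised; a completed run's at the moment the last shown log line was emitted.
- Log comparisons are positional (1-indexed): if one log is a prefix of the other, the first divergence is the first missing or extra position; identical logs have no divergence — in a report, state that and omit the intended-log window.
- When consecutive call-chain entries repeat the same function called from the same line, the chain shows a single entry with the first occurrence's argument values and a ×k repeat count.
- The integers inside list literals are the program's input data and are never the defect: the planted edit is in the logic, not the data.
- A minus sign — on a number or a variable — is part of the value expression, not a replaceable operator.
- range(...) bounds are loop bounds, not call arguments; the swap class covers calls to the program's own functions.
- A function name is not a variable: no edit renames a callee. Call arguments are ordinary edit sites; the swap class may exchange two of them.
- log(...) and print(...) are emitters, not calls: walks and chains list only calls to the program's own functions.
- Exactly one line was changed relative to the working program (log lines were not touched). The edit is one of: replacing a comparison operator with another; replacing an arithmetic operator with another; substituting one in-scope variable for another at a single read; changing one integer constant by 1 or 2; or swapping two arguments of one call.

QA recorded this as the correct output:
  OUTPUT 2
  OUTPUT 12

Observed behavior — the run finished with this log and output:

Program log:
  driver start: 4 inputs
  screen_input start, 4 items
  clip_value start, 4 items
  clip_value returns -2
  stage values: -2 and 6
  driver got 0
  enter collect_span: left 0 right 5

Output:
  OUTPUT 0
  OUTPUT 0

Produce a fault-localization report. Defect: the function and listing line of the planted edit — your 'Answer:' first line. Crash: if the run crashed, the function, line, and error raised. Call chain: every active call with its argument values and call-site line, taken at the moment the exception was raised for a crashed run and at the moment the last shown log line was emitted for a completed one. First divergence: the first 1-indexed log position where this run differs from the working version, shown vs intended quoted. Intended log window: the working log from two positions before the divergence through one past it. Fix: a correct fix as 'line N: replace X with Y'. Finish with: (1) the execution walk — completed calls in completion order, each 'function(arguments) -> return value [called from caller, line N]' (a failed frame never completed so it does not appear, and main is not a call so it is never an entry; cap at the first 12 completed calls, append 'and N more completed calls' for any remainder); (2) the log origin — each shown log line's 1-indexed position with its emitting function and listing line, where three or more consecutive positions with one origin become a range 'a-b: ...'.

Answer: the defect is in weigh_samples at line 2.
The tell: The log first diverges at position 6: the faulty run prints 'driver got 0' where the working version prints 'driver got 12'.
Call chain: main -> collect_span(0, 5) (called at line 34).
First divergence: position 6 — shown 'driver got 0', intended 'driver got 12'.
Intended log window:
  4: clip_value returns -2
  5: stage values: -2 and 6
  6: driver got 12
  7: enter collect_span: left 12 right 5
Execution walk:
  clip_value([10, 11, 9, -2]) -> -2  [called from screen_input, line 17]
  weigh_samples(6, 0) -> 0  [called from screen_input, line 20]
  screen_input([10, 11, 9, -2]) -> 0  [called from main, line 32]
  collect_span(0, 5) -> 0  [called from main, line 34]
Log origin:
  1 — main, line 31
  2 — screen_input, line 16
  3 — clip_value, line 7
  4 — clip_value, line 12
  5 — screen_input, line 19
  6 — main, line 33
  7 — collect_span, line 23
A correct fix: line 2: replace `span` with `count`.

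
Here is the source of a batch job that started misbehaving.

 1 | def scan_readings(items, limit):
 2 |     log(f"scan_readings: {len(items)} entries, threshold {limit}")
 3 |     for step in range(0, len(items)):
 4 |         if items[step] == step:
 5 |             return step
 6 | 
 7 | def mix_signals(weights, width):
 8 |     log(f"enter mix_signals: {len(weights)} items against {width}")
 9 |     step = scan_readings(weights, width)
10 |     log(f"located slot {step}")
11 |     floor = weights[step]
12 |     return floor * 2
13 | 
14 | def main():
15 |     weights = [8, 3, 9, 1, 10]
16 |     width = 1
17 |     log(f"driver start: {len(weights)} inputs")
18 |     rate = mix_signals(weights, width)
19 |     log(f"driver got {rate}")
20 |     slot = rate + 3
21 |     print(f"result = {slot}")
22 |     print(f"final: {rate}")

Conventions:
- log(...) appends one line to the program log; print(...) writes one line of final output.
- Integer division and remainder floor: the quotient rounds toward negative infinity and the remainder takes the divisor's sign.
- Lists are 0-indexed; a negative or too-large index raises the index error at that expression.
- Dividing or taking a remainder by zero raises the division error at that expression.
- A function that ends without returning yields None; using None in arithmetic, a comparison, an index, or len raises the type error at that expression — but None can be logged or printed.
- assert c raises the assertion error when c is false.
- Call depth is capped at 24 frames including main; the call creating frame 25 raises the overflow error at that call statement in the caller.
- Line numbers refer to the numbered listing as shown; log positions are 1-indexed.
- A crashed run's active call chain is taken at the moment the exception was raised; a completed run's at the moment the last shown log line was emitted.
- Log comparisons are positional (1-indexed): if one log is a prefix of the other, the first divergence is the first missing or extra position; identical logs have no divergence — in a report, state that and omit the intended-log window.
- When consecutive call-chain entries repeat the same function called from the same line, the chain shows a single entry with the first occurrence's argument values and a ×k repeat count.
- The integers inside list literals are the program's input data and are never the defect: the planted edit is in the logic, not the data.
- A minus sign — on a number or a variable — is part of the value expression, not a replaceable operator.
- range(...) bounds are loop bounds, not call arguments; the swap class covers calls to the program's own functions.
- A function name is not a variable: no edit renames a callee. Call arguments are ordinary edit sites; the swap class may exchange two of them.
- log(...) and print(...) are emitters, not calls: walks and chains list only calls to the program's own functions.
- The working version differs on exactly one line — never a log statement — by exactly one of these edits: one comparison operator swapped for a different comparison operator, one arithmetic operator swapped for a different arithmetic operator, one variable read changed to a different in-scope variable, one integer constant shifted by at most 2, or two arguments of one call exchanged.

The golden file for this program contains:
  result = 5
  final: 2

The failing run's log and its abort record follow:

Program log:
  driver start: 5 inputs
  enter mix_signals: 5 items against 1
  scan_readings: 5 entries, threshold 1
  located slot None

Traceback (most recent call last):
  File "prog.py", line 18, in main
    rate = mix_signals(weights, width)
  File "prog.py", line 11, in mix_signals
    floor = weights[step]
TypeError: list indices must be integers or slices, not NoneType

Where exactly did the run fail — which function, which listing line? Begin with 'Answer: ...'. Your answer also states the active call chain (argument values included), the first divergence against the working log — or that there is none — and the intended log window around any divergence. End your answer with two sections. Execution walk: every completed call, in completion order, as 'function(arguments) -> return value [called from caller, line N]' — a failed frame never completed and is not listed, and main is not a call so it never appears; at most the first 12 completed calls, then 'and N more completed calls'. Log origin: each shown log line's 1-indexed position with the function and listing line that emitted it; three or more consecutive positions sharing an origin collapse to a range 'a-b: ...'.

Answer: the error was raised in mix_signals, line 11.
The tell: The earliest visible damage is log position 4 — 'located slot None' rather than the intended 'located slot 3'.
Call chain: main -> mix_signals([8, 3, 9, 1, 10], 1) (called at line 18).
First divergence: at position 4 the run shows 'located slot None' where the working version logs 'located slot 3'.
Intended log window:
  2: enter mix_signals: 5 items against 1
  3: scan_readings: 5 entries, threshold 1
  4: located slot 3
  5: driver got 2
Execution walk:
  scan_readings([8, 3, 9, 1, 10], 1) -> None  [called from mix_signals, line 9]
Origin of each log line:
  1: logged in main at line 17
  2: logged in mix_signals at line 8
  3: logged in scan_readings at line 2
  4: logged in mix_signals at line 10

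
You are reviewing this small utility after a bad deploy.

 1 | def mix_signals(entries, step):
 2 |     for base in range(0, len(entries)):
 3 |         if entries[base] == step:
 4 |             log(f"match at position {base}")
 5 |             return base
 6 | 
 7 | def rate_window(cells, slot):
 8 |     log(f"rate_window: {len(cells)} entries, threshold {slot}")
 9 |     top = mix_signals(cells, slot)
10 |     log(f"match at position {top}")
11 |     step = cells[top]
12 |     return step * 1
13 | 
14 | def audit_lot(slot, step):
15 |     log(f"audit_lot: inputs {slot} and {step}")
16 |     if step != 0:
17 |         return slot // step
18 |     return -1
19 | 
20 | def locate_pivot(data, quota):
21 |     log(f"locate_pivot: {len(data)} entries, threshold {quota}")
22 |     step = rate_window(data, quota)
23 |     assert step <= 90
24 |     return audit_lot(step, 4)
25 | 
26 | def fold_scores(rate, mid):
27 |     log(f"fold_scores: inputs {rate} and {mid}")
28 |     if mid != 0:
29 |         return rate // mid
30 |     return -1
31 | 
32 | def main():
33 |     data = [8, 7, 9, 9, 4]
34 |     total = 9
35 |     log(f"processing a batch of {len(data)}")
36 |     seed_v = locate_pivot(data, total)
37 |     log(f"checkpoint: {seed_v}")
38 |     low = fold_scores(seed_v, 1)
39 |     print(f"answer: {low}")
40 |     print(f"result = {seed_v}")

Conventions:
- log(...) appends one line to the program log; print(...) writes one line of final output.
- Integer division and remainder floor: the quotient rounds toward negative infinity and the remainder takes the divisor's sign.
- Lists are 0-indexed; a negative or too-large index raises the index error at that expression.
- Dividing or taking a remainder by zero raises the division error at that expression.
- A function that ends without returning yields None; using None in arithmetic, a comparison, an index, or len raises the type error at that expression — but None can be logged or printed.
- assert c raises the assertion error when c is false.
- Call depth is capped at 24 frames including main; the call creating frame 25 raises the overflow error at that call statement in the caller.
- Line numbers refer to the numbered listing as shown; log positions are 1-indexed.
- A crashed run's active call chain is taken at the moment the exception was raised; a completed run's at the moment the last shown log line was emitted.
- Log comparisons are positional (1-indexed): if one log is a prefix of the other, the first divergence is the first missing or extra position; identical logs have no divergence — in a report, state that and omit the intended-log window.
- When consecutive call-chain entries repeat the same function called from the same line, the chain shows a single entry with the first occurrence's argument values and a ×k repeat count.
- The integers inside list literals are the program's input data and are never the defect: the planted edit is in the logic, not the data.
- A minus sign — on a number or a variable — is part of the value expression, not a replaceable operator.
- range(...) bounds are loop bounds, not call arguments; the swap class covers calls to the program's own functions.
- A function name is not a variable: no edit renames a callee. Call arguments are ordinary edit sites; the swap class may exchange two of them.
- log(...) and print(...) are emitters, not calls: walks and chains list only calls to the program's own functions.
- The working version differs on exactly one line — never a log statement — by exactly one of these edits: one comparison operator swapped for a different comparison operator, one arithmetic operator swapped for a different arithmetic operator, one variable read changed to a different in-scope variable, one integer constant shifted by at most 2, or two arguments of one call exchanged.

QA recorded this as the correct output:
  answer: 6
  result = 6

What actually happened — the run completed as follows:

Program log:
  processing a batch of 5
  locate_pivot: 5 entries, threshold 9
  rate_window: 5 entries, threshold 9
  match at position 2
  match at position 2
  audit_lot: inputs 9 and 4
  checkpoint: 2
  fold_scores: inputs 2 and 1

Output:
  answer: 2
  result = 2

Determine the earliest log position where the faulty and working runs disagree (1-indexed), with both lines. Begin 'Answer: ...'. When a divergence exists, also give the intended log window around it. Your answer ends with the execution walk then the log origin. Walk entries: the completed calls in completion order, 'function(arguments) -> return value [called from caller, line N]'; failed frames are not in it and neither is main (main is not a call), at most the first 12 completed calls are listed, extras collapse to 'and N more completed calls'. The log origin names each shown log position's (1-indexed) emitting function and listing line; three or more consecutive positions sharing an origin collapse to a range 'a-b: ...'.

Answer: position 6 — shown 'audit_lot: inputs 9 and 4', intended 'audit_lot: inputs 27 and 4'.
Intended log window:
  4: match at position 2
  5: match at position 2
  6: audit_lot: inputs 27 and 4
  7: checkpoint: 6
Execution walk:
  mix_signals([8, 7, 9, 9, 4], 9) -> 2  [called from rate_window, line 9]
  rate_window([8, 7, 9, 9, 4], 9) -> 9  [called from locate_pivot, line 22]
  audit_lot(9, 4) -> 2  [called from locate_pivot, line 24]
  locate_pivot([8, 7, 9, 9, 4], 9) -> 2  [called from main, line 36]
  fold_scores(2, 1) -> 2  [called from main, line 38]
Log origin:
  1 — main, line 35
  2 — locate_pivot, line 21
  3 — rate_window, line 8
  4 — mix_signals, line 4
  5 — rate_window, line 10
  6 — audit_lot, line 15
  7 — main, line 37
  8 — fold_scores, line 27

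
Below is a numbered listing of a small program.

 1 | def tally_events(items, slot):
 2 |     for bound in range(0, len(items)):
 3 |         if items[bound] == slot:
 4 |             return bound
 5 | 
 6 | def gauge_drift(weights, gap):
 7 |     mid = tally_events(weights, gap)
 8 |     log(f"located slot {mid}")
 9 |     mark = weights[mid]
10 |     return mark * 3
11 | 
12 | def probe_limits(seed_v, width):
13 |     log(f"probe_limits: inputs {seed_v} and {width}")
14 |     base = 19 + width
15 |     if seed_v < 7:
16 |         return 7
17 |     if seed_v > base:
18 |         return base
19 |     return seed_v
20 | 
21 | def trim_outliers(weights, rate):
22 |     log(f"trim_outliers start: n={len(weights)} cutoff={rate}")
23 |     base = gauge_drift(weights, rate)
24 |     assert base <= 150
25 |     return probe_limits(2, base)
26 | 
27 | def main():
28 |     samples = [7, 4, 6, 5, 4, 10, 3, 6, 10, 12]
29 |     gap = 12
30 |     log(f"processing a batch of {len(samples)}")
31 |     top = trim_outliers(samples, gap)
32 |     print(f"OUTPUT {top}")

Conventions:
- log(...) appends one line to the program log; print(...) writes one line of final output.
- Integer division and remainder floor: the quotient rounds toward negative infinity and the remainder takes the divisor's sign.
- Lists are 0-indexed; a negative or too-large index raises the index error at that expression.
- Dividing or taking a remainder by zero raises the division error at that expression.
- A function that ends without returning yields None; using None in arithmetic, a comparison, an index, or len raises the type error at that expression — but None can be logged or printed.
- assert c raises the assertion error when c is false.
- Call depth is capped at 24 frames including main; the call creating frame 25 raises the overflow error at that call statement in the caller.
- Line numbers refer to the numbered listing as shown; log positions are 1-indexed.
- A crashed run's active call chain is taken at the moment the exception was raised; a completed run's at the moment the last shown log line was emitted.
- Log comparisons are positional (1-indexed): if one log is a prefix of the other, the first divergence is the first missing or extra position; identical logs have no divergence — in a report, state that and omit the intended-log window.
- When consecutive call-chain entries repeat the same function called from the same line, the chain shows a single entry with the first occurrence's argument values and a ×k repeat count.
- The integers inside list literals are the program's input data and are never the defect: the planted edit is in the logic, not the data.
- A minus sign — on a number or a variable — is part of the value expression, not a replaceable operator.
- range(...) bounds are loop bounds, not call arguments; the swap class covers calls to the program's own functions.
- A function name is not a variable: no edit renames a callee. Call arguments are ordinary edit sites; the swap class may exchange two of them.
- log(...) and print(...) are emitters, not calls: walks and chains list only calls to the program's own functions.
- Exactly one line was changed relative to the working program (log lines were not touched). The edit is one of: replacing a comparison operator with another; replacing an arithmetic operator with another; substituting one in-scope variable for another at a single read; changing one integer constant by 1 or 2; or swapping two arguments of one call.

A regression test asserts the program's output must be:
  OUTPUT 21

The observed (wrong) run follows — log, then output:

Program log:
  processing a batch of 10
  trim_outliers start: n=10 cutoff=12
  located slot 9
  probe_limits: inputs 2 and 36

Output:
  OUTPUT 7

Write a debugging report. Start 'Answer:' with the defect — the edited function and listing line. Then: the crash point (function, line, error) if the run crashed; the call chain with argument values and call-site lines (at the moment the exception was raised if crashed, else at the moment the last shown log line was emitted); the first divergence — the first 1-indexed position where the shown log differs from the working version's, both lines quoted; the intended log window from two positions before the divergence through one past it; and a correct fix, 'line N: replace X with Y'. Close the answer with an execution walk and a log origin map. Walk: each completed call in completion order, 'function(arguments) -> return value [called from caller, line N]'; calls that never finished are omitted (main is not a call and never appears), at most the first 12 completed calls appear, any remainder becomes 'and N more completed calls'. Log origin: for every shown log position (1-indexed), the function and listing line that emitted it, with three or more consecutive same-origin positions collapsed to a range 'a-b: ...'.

Answer: the defect is in trim_outliers at line 25.
Key fact: Position 4 is the first bad log line: 'probe_limits: inputs 2 and 36' should read 'probe_limits: inputs 36 and 2'.
Call chain: main -> trim_outliers([7, 4, 6, 5, 4, 10, 3, 6, 10, 12], 12) (called at line 31) -> probe_limits(2, 36) (called at line 25).
First divergence: position 4 — the shown line 'probe_limits: inputs 2 and 36' should read 'probe_limits: inputs 36 and 2'.
Intended log window:
  2: trim_outliers start: n=10 cutoff=12
  3: located slot 9
  4: probe_limits: inputs 36 and 2
Execution walk:
  tally_events([7, 4, 6, 5, 4, 10, 3, 6, 10, 12], 12) -> 9  [called from gauge_drift, line 7]
  gauge_drift([7, 4, 6, 5, 4, 10, 3, 6, 10, 12], 12) -> 36  [called from trim_outliers, line 23]
  probe_limits(2, 36) -> 7  [called from trim_outliers, line 25]
  trim_outliers([7, 4, 6, 5, 4, 10, 3, 6, 10, 12], 12) -> 7  [called from main, line 31]
Log origin:
  1: logged in main at line 30
  2: logged in trim_outliers at line 22
  3: logged in gauge_drift at line 8
  4: logged in probe_limits at line 13
A correct fix: line 25: replace `probe_limits(2, base)` with `probe_limits(base, 2)`.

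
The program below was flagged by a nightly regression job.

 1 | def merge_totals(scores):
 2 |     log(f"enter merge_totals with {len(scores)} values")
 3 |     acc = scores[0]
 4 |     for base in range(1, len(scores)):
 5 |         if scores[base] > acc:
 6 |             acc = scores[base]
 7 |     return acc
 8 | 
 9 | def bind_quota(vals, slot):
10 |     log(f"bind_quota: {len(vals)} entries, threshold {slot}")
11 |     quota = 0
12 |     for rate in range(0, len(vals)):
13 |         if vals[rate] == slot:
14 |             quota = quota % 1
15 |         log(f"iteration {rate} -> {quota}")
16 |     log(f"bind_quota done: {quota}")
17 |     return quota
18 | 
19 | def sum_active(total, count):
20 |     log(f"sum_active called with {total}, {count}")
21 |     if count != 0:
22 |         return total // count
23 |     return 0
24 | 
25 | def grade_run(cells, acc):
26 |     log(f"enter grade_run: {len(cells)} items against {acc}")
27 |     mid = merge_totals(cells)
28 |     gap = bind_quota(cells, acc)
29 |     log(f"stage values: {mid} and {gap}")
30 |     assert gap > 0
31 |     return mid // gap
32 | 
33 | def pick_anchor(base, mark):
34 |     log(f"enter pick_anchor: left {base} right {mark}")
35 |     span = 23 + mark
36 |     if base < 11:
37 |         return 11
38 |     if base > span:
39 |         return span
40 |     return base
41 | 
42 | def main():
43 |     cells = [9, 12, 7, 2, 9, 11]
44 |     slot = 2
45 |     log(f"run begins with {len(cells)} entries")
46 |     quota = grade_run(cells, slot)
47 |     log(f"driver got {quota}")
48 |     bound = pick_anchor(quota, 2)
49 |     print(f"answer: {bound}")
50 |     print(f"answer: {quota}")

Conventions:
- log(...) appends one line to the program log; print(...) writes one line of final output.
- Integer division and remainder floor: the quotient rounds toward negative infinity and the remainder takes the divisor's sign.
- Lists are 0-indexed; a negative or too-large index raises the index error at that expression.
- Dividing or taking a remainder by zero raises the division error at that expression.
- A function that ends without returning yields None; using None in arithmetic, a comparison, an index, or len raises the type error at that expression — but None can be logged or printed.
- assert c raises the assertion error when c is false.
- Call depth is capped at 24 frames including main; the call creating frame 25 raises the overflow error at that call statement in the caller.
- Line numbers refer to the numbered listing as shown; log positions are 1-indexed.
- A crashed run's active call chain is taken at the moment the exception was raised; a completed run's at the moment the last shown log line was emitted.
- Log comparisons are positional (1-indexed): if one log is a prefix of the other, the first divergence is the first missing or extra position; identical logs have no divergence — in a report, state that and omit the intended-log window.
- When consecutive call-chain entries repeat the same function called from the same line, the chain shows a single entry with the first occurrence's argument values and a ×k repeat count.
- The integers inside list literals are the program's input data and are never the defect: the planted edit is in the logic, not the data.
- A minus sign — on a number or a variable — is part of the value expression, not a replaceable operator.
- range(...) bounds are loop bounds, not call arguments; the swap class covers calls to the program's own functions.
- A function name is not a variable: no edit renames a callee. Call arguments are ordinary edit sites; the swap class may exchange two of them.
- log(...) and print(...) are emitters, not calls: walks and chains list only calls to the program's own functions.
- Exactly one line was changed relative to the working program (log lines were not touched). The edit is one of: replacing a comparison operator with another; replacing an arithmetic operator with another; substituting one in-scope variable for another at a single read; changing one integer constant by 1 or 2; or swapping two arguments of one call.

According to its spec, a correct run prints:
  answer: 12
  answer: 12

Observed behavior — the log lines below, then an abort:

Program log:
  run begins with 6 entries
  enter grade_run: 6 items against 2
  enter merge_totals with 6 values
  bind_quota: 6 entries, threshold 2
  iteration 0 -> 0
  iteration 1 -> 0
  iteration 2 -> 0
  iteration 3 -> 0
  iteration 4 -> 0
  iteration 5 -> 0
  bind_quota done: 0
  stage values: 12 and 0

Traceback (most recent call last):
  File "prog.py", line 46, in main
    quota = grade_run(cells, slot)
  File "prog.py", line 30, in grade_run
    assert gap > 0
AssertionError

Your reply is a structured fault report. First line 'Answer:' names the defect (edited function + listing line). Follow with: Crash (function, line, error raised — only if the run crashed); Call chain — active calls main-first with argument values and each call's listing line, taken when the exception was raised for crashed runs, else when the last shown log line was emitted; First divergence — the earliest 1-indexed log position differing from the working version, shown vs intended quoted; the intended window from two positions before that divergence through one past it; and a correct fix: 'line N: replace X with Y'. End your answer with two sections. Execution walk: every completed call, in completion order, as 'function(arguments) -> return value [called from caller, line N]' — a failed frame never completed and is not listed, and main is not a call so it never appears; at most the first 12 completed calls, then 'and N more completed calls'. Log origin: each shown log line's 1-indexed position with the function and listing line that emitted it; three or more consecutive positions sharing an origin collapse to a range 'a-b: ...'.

Answer: the defect is in bind_quota at line 14.
The tell: Everything matches until log position 8, which reads 'iteration 3 -> 0' in place of 'iteration 3 -> 1'.
Crash: grade_run, line 30, AssertionError.
Call chain: main -> grade_run([9, 12, 7, 2, 9, 11], 2) (called at line 46).
First divergence: position 8 — shown 'iteration 3 -> 0', intended 'iteration 3 -> 1'.
Intended log window:
  6: iteration 1 -> 0
  7: iteration 2 -> 0
  8: iteration 3 -> 1
  9: iteration 4 -> 1
Execution walk:
  merge_totals([9, 12, 7, 2, 9, 11]) -> 12  [called from grade_run, line 27]
  bind_quota([9, 12, 7, 2, 9, 11], 2) -> 0  [called from grade_run, line 28]
Log line origins:
  1: logged in main at line 45
  2: logged in grade_run at line 26
  3: logged in merge_totals at line 2
  4: logged in bind_quota at line 10
  5-10: logged in bind_quota at line 15
  11: logged in bind_quota at line 16
  12: logged in grade_run at line 29
A correct fix: line 14: replace `%` with `+`.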